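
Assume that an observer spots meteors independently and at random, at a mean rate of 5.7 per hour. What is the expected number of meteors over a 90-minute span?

8.55

E[N] = λt = 5.7 × 1.5 = 8.55 (a 90-minute span = 1.5 hours).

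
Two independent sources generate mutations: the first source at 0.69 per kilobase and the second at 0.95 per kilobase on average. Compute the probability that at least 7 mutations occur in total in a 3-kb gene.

0.2262

Independent Poisson processes superpose: combined rate λ = 0.69 + 0.95 = 1.64 per kilobase.
Over the interval, μ = 1.64 × 3 = 4.92 (a 3-kb gene = 3 kilobases).
P(N ≥ 7) = 1 − P(N ≤ 6) ≈ 0.2262.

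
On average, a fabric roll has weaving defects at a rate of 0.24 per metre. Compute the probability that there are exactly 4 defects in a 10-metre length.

0.1254

Over the interval, μ = 0.24 × 10 = 2.4 (a 10-metre length = 10 metres).
P(N = 4) = e^(−μ) μ^4/4! = e^(−2.4) · 2.4^4/24 ≈ 0.1254.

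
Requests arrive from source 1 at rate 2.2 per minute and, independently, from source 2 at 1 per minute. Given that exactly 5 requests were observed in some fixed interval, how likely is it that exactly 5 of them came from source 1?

Given the total, each event is independently from source 1 with probability p = λ_1/(λ_1+λ_2) = 2.2/3.2 = 0.6875.
So K ~ Binomial(5, 2.2/3.2): P(K = 5) = C(5,5) · (2.2/3.2)^5 · (1/3.2)^0 ≈ 0.1536.

0.1536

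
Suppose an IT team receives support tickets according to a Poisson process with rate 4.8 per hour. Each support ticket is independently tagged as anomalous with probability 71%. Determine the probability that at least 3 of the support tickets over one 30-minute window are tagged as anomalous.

0.2438

Thinning: the support tickets that are tagged as anomalous themselves form a Poisson process with rate 0.71 × 4.8 = 3.408 per hour.
Over the interval, μ = 3.408 × 0.5 = 1.704 (a 30-minute window = 0.5 hours).
P(N ≥ 3) = 1 − P(N ≤ 2) ≈ 0.2438.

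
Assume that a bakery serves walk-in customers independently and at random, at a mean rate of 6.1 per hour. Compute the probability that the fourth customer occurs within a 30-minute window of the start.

0.3640

Over the interval, μ = 6.1 × 0.5 = 3.05 (a 30-minute window = 0.5 hours).
The fourth arrival falls in the interval iff at least 4 events occur there: P(S_4 ≤ t) = P(N ≥ 4) = 1 − P(N ≤ 3) ≈ 0.3640.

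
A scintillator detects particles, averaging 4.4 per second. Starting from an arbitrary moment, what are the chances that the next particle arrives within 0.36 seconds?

Inter-arrival times are exponential with rate λ = 4.4 per second.
P(T ≤ 0.36) = 1 − e^(−λt) = 1 − e^(−4.4 × 0.36) = 1 − e^(−1.584) ≈ 0.7948.

0.7948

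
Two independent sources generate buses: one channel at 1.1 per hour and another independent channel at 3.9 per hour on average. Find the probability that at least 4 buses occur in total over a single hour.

Independent Poisson processes superpose: combined rate λ = 1.1 + 3.9 = 5 per hour.
So μ = 5.
P(N ≥ 4) = 1 − P(N ≤ 3) ≈ 0.7350.

0.7350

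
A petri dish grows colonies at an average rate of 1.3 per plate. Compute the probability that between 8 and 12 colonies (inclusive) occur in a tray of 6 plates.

Over the interval, μ = 1.3 × 6 = 7.8 (a tray of 6 plates = 6 plates).
P(8 ≤ N ≤ 12) = Σ_{j=8}^{12} e^(−7.8) · 7.8^j/j! ≈ 0.4641.

0.4641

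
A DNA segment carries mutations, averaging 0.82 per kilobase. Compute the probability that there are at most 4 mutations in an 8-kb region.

Over the interval, μ = 0.82 × 8 = 6.56 (an 8-kb region = 8 kilobases).
P(N ≤ 4) = Σ_{j=0}^{4} e^(−μ) μ^j/j! ≈ 0.2170.

0.2170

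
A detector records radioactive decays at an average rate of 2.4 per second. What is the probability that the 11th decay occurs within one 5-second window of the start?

0.6528

Over the interval, μ = 2.4 × 5 = 12 (a 5-second window = 5 seconds).
The 11th arrival falls in the interval iff at least 11 events occur there: P(S_11 ≤ t) = P(N ≥ 11) = 1 − P(N ≤ 10) ≈ 0.6528.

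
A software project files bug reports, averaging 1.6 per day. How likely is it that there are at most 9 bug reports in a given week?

0.3192

Over the interval, μ = 1.6 × 7 = 11.2 (a week = 7 days).
P(N ≤ 9) = Σ_{j=0}^{9} e^(−μ) μ^j/j! ≈ 0.3192.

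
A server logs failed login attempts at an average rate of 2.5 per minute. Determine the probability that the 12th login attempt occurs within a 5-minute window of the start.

0.5942

Over the interval, μ = 2.5 × 5 = 12.5 (a 5-minute window = 5 minutes).
The 12th arrival falls in the interval iff at least 12 events occur there: P(S_12 ≤ t) = P(N ≥ 12) = 1 − P(N ≤ 11) ≈ 0.5942.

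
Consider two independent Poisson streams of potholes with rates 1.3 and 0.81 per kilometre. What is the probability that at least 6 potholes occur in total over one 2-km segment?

Independent Poisson processes superpose: combined rate λ = 1.3 + 0.81 = 2.11 per kilometre.
Over the interval, μ = 2.11 × 2 = 4.22 (a 2-km segment = 2 kilometres).
P(N ≥ 6) = 1 − P(N ≤ 5) ≈ 0.2501.

0.2501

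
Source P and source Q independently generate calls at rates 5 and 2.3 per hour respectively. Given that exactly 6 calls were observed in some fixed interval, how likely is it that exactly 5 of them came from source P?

Given the total, each event is independently from source P with probability p = λ_P/(λ_P+λ_Q) = 5/7.3 ≈ 0.6849.
So K ~ Binomial(6, 5/7.3): P(K = 5) = C(6,5) · (5/7.3)^5 · (2.3/7.3)^1 ≈ 0.2850.

0.2850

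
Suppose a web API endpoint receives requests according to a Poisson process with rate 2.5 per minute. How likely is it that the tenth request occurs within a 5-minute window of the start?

0.7986

Over the interval, μ = 2.5 × 5 = 12.5 (a 5-minute window = 5 minutes).
The tenth arrival falls in the interval iff at least 10 events occur there: P(S_10 ≤ t) = P(N ≥ 10) = 1 − P(N ≤ 9) ≈ 0.7986.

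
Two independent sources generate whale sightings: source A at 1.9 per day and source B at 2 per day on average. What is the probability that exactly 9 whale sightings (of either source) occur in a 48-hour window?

Independent Poisson processes superpose: combined rate λ = 1.9 + 2 = 3.9 per day.
Over the interval, μ = 3.9 × 2 = 7.8 (a 48-hour window = 2 days).
P(N = 9) = e^(−7.8) · 7.8^9/9! ≈ 0.1207.

0.1207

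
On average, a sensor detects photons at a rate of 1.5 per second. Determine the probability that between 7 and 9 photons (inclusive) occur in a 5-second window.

Over the interval, μ = 1.5 × 5 = 7.5 (a 5-second window = 5 seconds).
P(7 ≤ N ≤ 9) = Σ_{j=7}^{9} e^(−7.5) · 7.5^j/j! ≈ 0.3983.

0.3983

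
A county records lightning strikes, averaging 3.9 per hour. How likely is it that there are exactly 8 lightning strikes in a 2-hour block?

Over the interval, μ = 3.9 × 2 = 7.8 (a 2-hour block = 2 hours).
P(N = 8) = e^(−μ) μ^8/8! = e^(−7.8) · 7.8^8/40320 ≈ 0.1392.

0.1392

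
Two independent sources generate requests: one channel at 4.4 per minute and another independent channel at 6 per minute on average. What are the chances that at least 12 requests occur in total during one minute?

Independent Poisson processes superpose: combined rate λ = 4.4 + 6 = 10.4 per minute.
So μ = 10.4.
P(N ≥ 12) = 1 − P(N ≤ 11) ≈ 0.3495.

0.3495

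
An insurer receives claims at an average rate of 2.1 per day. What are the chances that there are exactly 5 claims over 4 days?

Over the interval, μ = 2.1 × 4 = 8.4 (4 days).
P(N = 5) = e^(−μ) μ^5/5! = e^(−8.4) · 8.4^5/120 ≈ 0.0784.

0.0784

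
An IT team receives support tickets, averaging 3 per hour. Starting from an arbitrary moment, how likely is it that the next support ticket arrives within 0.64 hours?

Inter-arrival times are exponential with rate λ = 3 per hour.
P(T ≤ 0.64) = 1 − e^(−λt) = 1 − e^(−3 × 0.64) = 1 − e^(−1.92) ≈ 0.8534.

0.8534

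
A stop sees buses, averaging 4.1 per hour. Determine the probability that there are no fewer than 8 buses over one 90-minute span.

Over the interval, μ = 4.1 × 1.5 = 6.15 (a 90-minute span = 1.5 hours).
P(N ≥ 8) = 1 − P(N ≤ 7) = 1 − Σ_{j=0}^{7} e^(−μ) μ^j/j! ≈ 0.2769.

0.2769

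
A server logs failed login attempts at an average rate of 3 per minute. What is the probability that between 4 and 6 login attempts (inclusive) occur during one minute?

With mean μ = 3 per minute,
P(4 ≤ N ≤ 6) = Σ_{j=4}^{6} e^(−3) · 3^j/j! ≈ 0.3193.

0.3193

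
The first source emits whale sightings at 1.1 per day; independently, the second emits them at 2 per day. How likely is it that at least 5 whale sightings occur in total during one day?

0.2018

Independent Poisson processes superpose: combined rate λ = 1.1 + 2 = 3.1 per day.
So μ = 3.1.
P(N ≥ 5) = 1 − P(N ≤ 4) ≈ 0.2018.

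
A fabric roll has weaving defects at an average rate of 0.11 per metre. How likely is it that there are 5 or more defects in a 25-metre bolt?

Over the interval, μ = 0.11 × 25 = 2.75 (a 25-metre bolt = 25 metres).
P(N ≥ 5) = 1 − P(N ≤ 4) = 1 − Σ_{j=0}^{4} e^(−μ) μ^j/j! ≈ 0.1446.

0.1446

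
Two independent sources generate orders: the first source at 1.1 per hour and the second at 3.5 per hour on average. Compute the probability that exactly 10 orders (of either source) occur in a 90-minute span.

Independent Poisson processes superpose: combined rate λ = 1.1 + 3.5 = 4.6 per hour.
Over the interval, μ = 4.6 × 1.5 = 6.9 (a 90-minute span = 1.5 hours).
P(N = 10) = e^(−6.9) · 6.9^10/10! ≈ 0.0679.

0.0679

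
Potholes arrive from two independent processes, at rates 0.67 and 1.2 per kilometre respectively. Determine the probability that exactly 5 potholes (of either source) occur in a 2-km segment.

Independent Poisson processes superpose: combined rate λ = 0.67 + 1.2 = 1.87 per kilometre.
Over the interval, μ = 1.87 × 2 = 3.74 (a 2-km segment = 2 kilometres).
P(N = 5) = e^(−3.74) · 3.74^5/5! ≈ 0.1448.

0.1448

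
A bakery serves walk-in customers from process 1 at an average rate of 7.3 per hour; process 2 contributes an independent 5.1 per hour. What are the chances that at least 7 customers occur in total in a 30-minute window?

0.4258

Independent Poisson processes superpose: combined rate λ = 7.3 + 5.1 = 12.4 per hour.
Over the interval, μ = 12.4 × 0.5 = 6.2 (a 30-minute window = 0.5 hours).
P(N ≥ 7) = 1 − P(N ≤ 6) ≈ 0.4258.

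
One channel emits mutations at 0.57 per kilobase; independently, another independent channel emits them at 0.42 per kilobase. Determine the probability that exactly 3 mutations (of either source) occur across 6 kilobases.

0.0919

Independent Poisson processes superpose: combined rate λ = 0.57 + 0.42 = 0.99 per kilobase.
Over the interval, μ = 0.99 × 6 = 5.94 (6 kilobases).
P(N = 3) = e^(−5.94) · 5.94^3/3! ≈ 0.0919.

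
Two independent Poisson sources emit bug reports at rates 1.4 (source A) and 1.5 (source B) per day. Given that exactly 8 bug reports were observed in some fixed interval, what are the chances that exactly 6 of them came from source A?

0.0948

Given the total, each event is independently from source A with probability p = λ_A/(λ_A+λ_B) = 1.4/2.9 ≈ 0.4828.
So K ~ Binomial(8, 1.4/2.9): P(K = 6) = C(8,6) · (1.4/2.9)^6 · (1.5/2.9)^2 ≈ 0.0948.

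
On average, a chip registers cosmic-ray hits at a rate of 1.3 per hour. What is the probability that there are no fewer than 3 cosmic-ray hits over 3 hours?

0.7469

Over the interval, μ = 1.3 × 3 = 3.9 (3 hours).
P(N ≥ 3) = 1 − P(N ≤ 2) = 1 − Σ_{j=0}^{2} e^(−μ) μ^j/j! ≈ 0.7469.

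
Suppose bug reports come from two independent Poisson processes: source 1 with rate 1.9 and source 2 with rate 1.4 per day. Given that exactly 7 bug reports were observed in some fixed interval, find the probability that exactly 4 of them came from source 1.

0.2937

Given the total, each event is independently from source 1 with probability p = λ_1/(λ_1+λ_2) = 1.9/3.3 ≈ 0.5758.
So K ~ Binomial(7, 1.9/3.3): P(K = 4) = C(7,4) · (1.9/3.3)^4 · (1.4/3.3)^3 ≈ 0.2937.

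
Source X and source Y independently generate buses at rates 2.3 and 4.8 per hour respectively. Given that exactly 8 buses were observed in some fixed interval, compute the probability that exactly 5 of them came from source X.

Given the total, each event is independently from source X with probability p = λ_X/(λ_X+λ_Y) = 2.3/7.1 ≈ 0.3239.
So K ~ Binomial(8, 2.3/7.1): P(K = 5) = C(8,5) · (2.3/7.1)^5 · (4.8/7.1)^3 ≈ 0.0617.

0.0617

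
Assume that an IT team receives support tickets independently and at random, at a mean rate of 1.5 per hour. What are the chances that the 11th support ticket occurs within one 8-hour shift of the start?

Over the interval, μ = 1.5 × 8 = 12 (an 8-hour shift = 8 hours).
The 11th arrival falls in the interval iff at least 11 events occur there: P(S_11 ≤ t) = P(N ≥ 11) = 1 − P(N ≤ 10) ≈ 0.6528.

0.6528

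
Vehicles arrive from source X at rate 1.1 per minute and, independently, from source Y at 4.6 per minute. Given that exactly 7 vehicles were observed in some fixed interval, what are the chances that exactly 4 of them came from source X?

0.0255

Given the total, each event is independently from source X with probability p = λ_X/(λ_X+λ_Y) = 1.1/5.7 ≈ 0.1930.
So K ~ Binomial(7, 1.1/5.7): P(K = 4) = C(7,4) · (1.1/5.7)^4 · (4.6/5.7)^3 ≈ 0.0255.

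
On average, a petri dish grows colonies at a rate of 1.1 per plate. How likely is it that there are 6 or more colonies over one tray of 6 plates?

0.6453

Over the interval, μ = 1.1 × 6 = 6.6 (a tray of 6 plates = 6 plates).
P(N ≥ 6) = 1 − P(N ≤ 5) = 1 − Σ_{j=0}^{5} e^(−μ) μ^j/j! ≈ 0.6453.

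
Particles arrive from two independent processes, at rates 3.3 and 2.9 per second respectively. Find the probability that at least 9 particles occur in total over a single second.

Independent Poisson processes superpose: combined rate λ = 3.3 + 2.9 = 6.2 per second.
So μ = 6.2.
P(N ≥ 9) = 1 − P(N ≤ 8) ≈ 0.1741.

0.1741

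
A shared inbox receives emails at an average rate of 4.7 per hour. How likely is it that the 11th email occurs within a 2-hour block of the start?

Over the interval, μ = 4.7 × 2 = 9.4 (a 2-hour block = 2 hours).
The 11th arrival falls in the interval iff at least 11 events occur there: P(S_11 ≤ t) = P(N ≥ 11) = 1 − P(N ≤ 10) ≈ 0.3424.

0.3424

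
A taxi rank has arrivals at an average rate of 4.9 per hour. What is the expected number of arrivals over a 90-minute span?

7.35

E[N] = λt = 4.9 × 1.5 = 7.35 (a 90-minute span = 1.5 hours).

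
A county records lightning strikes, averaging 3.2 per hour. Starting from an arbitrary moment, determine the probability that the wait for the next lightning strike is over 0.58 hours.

The wait for the next event is exponential with rate λ = 3.2 per hour.
P(T > 0.58) = e^(−λt) = e^(−3.2 × 0.58) = e^(−1.856) ≈ 0.1563.

0.1563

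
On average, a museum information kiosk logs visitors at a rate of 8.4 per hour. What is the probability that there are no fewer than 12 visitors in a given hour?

0.1429

With mean μ = 8.4 per hour,
P(N ≥ 12) = 1 − P(N ≤ 11) = 1 − Σ_{j=0}^{11} e^(−μ) μ^j/j! ≈ 0.1429.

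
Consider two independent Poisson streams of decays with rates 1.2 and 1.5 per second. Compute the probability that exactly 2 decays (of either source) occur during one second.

0.2450

Independent Poisson processes superpose: combined rate λ = 1.2 + 1.5 = 2.7 per second.
So μ = 2.7.
P(N = 2) = e^(−2.7) · 2.7^2/2! ≈ 0.2450.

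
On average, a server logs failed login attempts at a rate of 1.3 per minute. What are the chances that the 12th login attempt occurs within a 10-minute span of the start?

Over the interval, μ = 1.3 × 10 = 13 (a 10-minute span = 10 minutes).
The 12th arrival falls in the interval iff at least 12 events occur there: P(S_12 ≤ t) = P(N ≥ 12) = 1 − P(N ≤ 11) ≈ 0.6468.

0.6468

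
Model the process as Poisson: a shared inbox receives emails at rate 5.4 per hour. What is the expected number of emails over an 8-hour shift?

43.2

E[N] = λt = 5.4 × 8 = 43.2 (an 8-hour shift = 8 hours).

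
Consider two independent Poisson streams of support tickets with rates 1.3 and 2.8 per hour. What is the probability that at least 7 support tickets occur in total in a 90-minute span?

0.4178

Independent Poisson processes superpose: combined rate λ = 1.3 + 2.8 = 4.1 per hour.
Over the interval, μ = 4.1 × 1.5 = 6.15 (a 90-minute span = 1.5 hours).
P(N ≥ 7) = 1 − P(N ≤ 6) ≈ 0.4178.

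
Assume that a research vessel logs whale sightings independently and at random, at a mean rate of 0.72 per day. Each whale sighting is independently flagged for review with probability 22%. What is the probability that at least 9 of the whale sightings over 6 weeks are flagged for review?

0.2269

Thinning: the whale sightings that are flagged for review themselves form a Poisson process with rate 0.22 × 0.72 = 0.1584 per day.
Over the interval, μ = 0.1584 × 42 = 6.6528 (6 weeks = 42 days).
P(N ≥ 9) = 1 − P(N ≤ 8) ≈ 0.2269.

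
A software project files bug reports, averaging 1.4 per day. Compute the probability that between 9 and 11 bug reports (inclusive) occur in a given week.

Over the interval, μ = 1.4 × 7 = 9.8 (a week = 7 days).
P(9 ≤ N ≤ 11) = Σ_{j=9}^{11} e^(−9.8) · 9.8^j/j! ≈ 0.3635.

0.3635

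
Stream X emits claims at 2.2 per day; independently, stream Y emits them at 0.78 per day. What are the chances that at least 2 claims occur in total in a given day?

Independent Poisson processes superpose: combined rate λ = 2.2 + 0.78 = 2.98 per day.
So μ = 2.98.
P(N ≥ 2) = 1 − P(N ≤ 1) ≈ 0.7978.

0.7978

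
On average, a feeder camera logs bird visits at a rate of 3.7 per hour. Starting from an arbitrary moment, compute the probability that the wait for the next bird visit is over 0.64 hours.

The wait for the next event is exponential with rate λ = 3.7 per hour.
P(T > 0.64) = e^(−λt) = e^(−3.7 × 0.64) = e^(−2.368) ≈ 0.0937.

0.0937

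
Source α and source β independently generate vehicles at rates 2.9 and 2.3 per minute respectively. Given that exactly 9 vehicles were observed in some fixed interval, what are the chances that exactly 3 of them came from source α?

0.1091

Given the total, each event is independently from source α with probability p = λ_α/(λ_α+λ_β) = 2.9/5.2 ≈ 0.5577.
So K ~ Binomial(9, 2.9/5.2): P(K = 3) = C(9,3) · (2.9/5.2)^3 · (2.3/5.2)^6 ≈ 0.1091.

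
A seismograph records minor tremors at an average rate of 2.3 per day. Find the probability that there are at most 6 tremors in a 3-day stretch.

Over the interval, μ = 2.3 × 3 = 6.9 (a 3-day stretch = 3 days).
P(N ≤ 6) = Σ_{j=0}^{6} e^(−μ) μ^j/j! ≈ 0.4647.

0.4647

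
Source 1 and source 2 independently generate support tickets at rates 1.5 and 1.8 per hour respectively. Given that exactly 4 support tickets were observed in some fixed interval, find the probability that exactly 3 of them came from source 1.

Given the total, each event is independently from source 1 with probability p = λ_1/(λ_1+λ_2) = 1.5/3.3 ≈ 0.4545.
So K ~ Binomial(4, 1.5/3.3): P(K = 3) = C(4,3) · (1.5/3.3)^3 · (1.8/3.3)^1 ≈ 0.2049.

0.2049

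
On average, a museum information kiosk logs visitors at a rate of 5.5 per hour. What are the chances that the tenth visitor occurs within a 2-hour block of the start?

Over the interval, μ = 5.5 × 2 = 11 (a 2-hour block = 2 hours).
The tenth arrival falls in the interval iff at least 10 events occur there: P(S_10 ≤ t) = P(N ≥ 10) = 1 − P(N ≤ 9) ≈ 0.6595.

0.6595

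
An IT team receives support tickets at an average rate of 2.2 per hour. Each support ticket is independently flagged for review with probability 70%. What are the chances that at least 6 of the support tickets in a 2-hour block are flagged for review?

Thinning: the support tickets that are flagged for review themselves form a Poisson process with rate 0.7 × 2.2 = 1.54 per hour.
Over the interval, μ = 1.54 × 2 = 3.08 (a 2-hour block = 2 hours).
P(N ≥ 6) = 1 − P(N ≤ 5) ≈ 0.0922.

0.0922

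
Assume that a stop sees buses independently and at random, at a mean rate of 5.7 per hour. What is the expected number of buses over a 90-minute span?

8.55

E[N] = λt = 5.7 × 1.5 = 8.55 (a 90-minute span = 1.5 hours).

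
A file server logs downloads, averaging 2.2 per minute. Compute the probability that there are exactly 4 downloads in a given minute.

With mean μ = 2.2 per minute,
P(N = 4) = e^(−μ) μ^4/4! = e^(−2.2) · 2.2^4/24 ≈ 0.1082.

0.1082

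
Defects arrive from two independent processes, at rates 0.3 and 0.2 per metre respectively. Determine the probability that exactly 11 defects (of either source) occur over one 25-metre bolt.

Independent Poisson processes superpose: combined rate λ = 0.3 + 0.2 = 0.5 per metre.
Over the interval, μ = 0.5 × 25 = 12.5 (a 25-metre bolt = 25 metres).
P(N = 11) = e^(−12.5) · 12.5^11/11! ≈ 0.1087.

0.1087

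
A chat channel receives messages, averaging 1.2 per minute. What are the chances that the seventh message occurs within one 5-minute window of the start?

0.3937

Over the interval, μ = 1.2 × 5 = 6 (a 5-minute window = 5 minutes).
The seventh arrival falls in the interval iff at least 7 events occur there: P(S_7 ≤ t) = P(N ≥ 7) = 1 − P(N ≤ 6) ≈ 0.3937.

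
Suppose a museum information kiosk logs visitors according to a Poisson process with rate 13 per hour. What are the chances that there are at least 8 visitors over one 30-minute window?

Over the interval, μ = 13 × 0.5 = 6.5 (a 30-minute window = 0.5 hours).
P(N ≥ 8) = 1 − P(N ≤ 7) = 1 − Σ_{j=0}^{7} e^(−μ) μ^j/j! ≈ 0.3272.

0.3272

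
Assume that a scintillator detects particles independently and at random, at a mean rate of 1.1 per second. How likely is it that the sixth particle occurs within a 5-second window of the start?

Over the interval, μ = 1.1 × 5 = 5.5 (a 5-second window = 5 seconds).
The sixth arrival falls in the interval iff at least 6 events occur there: P(S_6 ≤ t) = P(N ≥ 6) = 1 − P(N ≤ 5) ≈ 0.4711.

0.4711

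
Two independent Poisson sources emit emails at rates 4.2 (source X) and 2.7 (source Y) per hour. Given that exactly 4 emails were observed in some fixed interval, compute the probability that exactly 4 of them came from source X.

0.1373

Given the total, each event is independently from source X with probability p = λ_X/(λ_X+λ_Y) = 4.2/6.9 ≈ 0.6087.
So K ~ Binomial(4, 4.2/6.9): P(K = 4) = C(4,4) · (4.2/6.9)^4 · (2.7/6.9)^0 ≈ 0.1373.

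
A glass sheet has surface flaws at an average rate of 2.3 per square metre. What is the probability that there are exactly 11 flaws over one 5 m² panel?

Over the interval, μ = 2.3 × 5 = 11.5 (a 5 m² panel = 5 square metres).
P(N = 11) = e^(−μ) μ^11/11! = e^(−11.5) · 11.5^11/39916800 ≈ 0.1181.

0.1181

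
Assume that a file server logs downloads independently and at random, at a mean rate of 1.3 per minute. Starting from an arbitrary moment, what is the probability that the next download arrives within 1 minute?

0.7275

Inter-arrival times are exponential with rate λ = 1.3 per minute.
P(T ≤ 1) = 1 − e^(−λt) = 1 − e^(−1.3 × 1) = 1 − e^(−1.3) ≈ 0.7275.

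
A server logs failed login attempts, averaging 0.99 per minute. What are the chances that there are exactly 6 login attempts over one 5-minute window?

0.1447

Over the interval, μ = 0.99 × 5 = 4.95 (a 5-minute window = 5 minutes).
P(N = 6) = e^(−μ) μ^6/6! = e^(−4.95) · 4.95^6/720 ≈ 0.1447.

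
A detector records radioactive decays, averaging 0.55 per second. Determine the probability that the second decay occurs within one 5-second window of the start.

0.7603

Over the interval, μ = 0.55 × 5 = 2.75 (a 5-second window = 5 seconds).
The second arrival falls in the interval iff at least 2 events occur there: P(S_2 ≤ t) = P(N ≥ 2) = 1 − P(N ≤ 1) ≈ 0.7603.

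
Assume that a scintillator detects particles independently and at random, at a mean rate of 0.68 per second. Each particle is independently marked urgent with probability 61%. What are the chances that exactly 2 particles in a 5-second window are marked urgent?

0.2703

Thinning: the particles that are marked urgent themselves form a Poisson process with rate 0.61 × 0.68 = 0.4148 per second.
Over the interval, μ = 0.4148 × 5 = 2.074 (a 5-second window = 5 seconds).
P(N = 2) = e^(−2.074) · 2.074^2/2! ≈ 0.2703.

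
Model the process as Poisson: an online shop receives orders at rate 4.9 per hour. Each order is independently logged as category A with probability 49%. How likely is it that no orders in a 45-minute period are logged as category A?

0.1652

Thinning: the orders that are logged as category A themselves form a Poisson process with rate 0.49 × 4.9 = 2.401 per hour.
Over the interval, μ = 2.401 × 0.75 = 1.80075 (a 45-minute period = 0.75 hours).
P(N = 0) = e^(−1.80075) · 1.80075^0/0! ≈ 0.1652.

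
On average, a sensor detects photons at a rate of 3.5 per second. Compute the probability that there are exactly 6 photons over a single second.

With mean μ = 3.5 per second,
P(N = 6) = e^(−μ) μ^6/6! = e^(−3.5) · 3.5^6/720 ≈ 0.0771.

0.0771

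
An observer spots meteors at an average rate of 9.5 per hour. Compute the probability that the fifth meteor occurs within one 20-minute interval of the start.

Over the interval, μ = 9.5 × 1/3 ≈ 3.16667 (a 20-minute interval = 1/3 hours).
The fifth arrival falls in the interval iff at least 5 events occur there: P(S_5 ≤ t) = P(N ≥ 5) = 1 − P(N ≤ 4) ≈ 0.2135.

0.2135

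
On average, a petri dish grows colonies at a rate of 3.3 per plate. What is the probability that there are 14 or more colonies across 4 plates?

0.4489

Over the interval, μ = 3.3 × 4 = 13.2 (4 plates).
P(N ≥ 14) = 1 − P(N ≤ 13) = 1 − Σ_{j=0}^{13} e^(−μ) μ^j/j! ≈ 0.4489.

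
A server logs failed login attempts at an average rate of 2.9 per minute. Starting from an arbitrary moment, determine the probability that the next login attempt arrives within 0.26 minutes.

0.5295

Inter-arrival times are exponential with rate λ = 2.9 per minute.
P(T ≤ 0.26) = 1 − e^(−λt) = 1 − e^(−2.9 × 0.26) = 1 − e^(−0.754) ≈ 0.5295.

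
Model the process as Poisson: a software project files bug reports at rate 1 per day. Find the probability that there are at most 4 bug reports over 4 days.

Over the interval, μ = 1 × 4 = 4 (4 days).
P(N ≤ 4) = Σ_{j=0}^{4} e^(−μ) μ^j/j! ≈ 0.6288.

0.6288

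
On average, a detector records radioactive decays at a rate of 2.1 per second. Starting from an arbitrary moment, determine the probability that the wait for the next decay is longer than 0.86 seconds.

The wait for the next event is exponential with rate λ = 2.1 per second.
P(T > 0.86) = e^(−λt) = e^(−2.1 × 0.86) = e^(−1.806) ≈ 0.1643.

0.1643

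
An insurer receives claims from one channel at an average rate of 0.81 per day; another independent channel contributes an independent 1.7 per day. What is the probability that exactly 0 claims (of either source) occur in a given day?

Independent Poisson processes superpose: combined rate λ = 0.81 + 1.7 = 2.51 per day.
So μ = 2.51.
P(N = 0) = e^(−2.51) · 2.51^0/0! ≈ 0.0813.

0.0813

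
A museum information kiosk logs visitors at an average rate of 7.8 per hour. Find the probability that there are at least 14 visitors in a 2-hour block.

0.6917

Over the interval, μ = 7.8 × 2 = 15.6 (a 2-hour block = 2 hours).
P(N ≥ 14) = 1 − P(N ≤ 13) = 1 − Σ_{j=0}^{13} e^(−μ) μ^j/j! ≈ 0.6917.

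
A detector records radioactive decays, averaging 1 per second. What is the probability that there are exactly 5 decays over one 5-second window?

0.1755

Over the interval, μ = 1 × 5 = 5 (a 5-second window = 5 seconds).
P(N = 5) = e^(−μ) μ^5/5! = e^(−5) · 5^5/120 ≈ 0.1755.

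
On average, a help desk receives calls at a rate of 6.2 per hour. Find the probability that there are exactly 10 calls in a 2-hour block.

Over the interval, μ = 6.2 × 2 = 12.4 (a 2-hour block = 2 hours).
P(N = 10) = e^(−μ) μ^10/10! = e^(−12.4) · 12.4^10/3628800 ≈ 0.0975.

0.0975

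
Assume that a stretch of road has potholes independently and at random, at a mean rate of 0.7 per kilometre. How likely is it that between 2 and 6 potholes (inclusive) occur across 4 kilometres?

0.7445

Over the interval, μ = 0.7 × 4 = 2.8 (4 kilometres).
P(2 ≤ N ≤ 6) = Σ_{j=2}^{6} e^(−2.8) · 2.8^j/j! ≈ 0.7445.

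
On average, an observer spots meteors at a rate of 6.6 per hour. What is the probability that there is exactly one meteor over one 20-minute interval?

Over the interval, μ = 6.6 × 1/3 = 2.2 (a 20-minute interval = 1/3 hours).
P(N = 1) = e^(−μ) μ^1/1! = e^(−2.2) · 2.2^1/1 ≈ 0.2438.

0.2438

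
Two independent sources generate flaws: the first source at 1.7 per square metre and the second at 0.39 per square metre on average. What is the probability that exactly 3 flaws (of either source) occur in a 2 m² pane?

0.1862

Independent Poisson processes superpose: combined rate λ = 1.7 + 0.39 = 2.09 per square metre.
Over the interval, μ = 2.09 × 2 = 4.18 (a 2 m² pane = 2 square metres).
P(N = 3) = e^(−4.18) · 4.18^3/3! ≈ 0.1862.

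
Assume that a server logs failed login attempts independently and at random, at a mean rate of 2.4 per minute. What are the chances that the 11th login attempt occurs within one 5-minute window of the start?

0.6528

Over the interval, μ = 2.4 × 5 = 12 (a 5-minute window = 5 minutes).
The 11th arrival falls in the interval iff at least 11 events occur there: P(S_11 ≤ t) = P(N ≥ 11) = 1 − P(N ≤ 10) ≈ 0.6528.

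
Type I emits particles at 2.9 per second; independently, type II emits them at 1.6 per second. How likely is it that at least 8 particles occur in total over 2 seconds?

0.6761

Independent Poisson processes superpose: combined rate λ = 2.9 + 1.6 = 4.5 per second.
Over the interval, μ = 4.5 × 2 = 9 (2 seconds).
P(N ≥ 8) = 1 − P(N ≤ 7) ≈ 0.6761.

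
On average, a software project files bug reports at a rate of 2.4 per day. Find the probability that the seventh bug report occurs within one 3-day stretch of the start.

Over the interval, μ = 2.4 × 3 = 7.2 (a 3-day stretch = 3 days).
The seventh arrival falls in the interval iff at least 7 events occur there: P(S_7 ≤ t) = P(N ≥ 7) = 1 − P(N ≤ 6) ≈ 0.5796.

0.5796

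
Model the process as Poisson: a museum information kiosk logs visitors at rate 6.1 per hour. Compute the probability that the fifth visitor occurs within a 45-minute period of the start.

0.4821

Over the interval, μ = 6.1 × 0.75 = 4.575 (a 45-minute period = 0.75 hours).
The fifth arrival falls in the interval iff at least 5 events occur there: P(S_5 ≤ t) = P(N ≥ 5) = 1 − P(N ≤ 4) ≈ 0.4821.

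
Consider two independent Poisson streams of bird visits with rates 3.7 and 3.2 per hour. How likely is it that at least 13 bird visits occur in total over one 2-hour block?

Independent Poisson processes superpose: combined rate λ = 3.7 + 3.2 = 6.9 per hour.
Over the interval, μ = 6.9 × 2 = 13.8 (a 2-hour block = 2 hours).
P(N ≥ 13) = 1 − P(N ≤ 12) ≈ 0.6216.

0.6216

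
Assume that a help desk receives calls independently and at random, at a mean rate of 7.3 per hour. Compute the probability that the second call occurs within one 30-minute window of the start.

Over the interval, μ = 7.3 × 0.5 = 3.65 (a 30-minute window = 0.5 hours).
The second arrival falls in the interval iff at least 2 events occur there: P(S_2 ≤ t) = P(N ≥ 2) = 1 − P(N ≤ 1) ≈ 0.8791.

0.8791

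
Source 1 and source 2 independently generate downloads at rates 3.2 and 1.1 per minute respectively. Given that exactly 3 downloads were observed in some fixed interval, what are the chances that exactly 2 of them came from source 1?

0.4250

Given the total, each event is independently from source 1 with probability p = λ_1/(λ_1+λ_2) = 3.2/4.3 ≈ 0.7442.
So K ~ Binomial(3, 3.2/4.3): P(K = 2) = C(3,2) · (3.2/4.3)^2 · (1.1/4.3)^1 ≈ 0.4250.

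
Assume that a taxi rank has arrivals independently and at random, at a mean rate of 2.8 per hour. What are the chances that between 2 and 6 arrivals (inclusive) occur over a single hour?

With mean μ = 2.8 per hour,
P(2 ≤ N ≤ 6) = Σ_{j=2}^{6} e^(−2.8) · 2.8^j/j! ≈ 0.7445.

0.7445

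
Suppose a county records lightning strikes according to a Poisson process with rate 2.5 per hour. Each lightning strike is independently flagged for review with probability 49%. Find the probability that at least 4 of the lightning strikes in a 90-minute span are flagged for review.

0.1148

Thinning: the lightning strikes that are flagged for review themselves form a Poisson process with rate 0.49 × 2.5 = 1.225 per hour.
Over the interval, μ = 1.225 × 1.5 = 1.8375 (a 90-minute span = 1.5 hours).
P(N ≥ 4) = 1 − P(N ≤ 3) ≈ 0.1148.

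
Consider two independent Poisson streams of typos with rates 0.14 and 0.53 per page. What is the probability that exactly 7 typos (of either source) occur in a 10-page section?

Independent Poisson processes superpose: combined rate λ = 0.14 + 0.53 = 0.67 per page.
Over the interval, μ = 0.67 × 10 = 6.7 (a 10-page section = 10 pages).
P(N = 7) = e^(−6.7) · 6.7^7/7! ≈ 0.1480.

0.1480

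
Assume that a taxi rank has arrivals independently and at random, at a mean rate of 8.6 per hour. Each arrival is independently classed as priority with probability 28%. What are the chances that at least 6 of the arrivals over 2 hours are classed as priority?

0.3518

Thinning: the arrivals that are classed as priority themselves form a Poisson process with rate 0.28 × 8.6 = 2.408 per hour.
Over the interval, μ = 2.408 × 2 = 4.816 (2 hours).
P(N ≥ 6) = 1 − P(N ≤ 5) ≈ 0.3518.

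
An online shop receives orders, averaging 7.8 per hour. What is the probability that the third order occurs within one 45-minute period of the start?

Over the interval, μ = 7.8 × 0.75 = 5.85 (a 45-minute period = 0.75 hours).
The third arrival falls in the interval iff at least 3 events occur there: P(S_3 ≤ t) = P(N ≥ 3) = 1 − P(N ≤ 2) ≈ 0.9310.

0.9310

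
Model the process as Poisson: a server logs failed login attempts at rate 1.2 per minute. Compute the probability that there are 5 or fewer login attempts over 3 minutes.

0.8441

Over the interval, μ = 1.2 × 3 = 3.6 (3 minutes).
P(N ≤ 5) = Σ_{j=0}^{5} e^(−μ) μ^j/j! ≈ 0.8441.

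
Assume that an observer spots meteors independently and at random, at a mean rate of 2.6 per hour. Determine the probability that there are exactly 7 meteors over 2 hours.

0.1125

Over the interval, μ = 2.6 × 2 = 5.2 (2 hours).
P(N = 7) = e^(−μ) μ^7/7! = e^(−5.2) · 5.2^7/5040 ≈ 0.1125.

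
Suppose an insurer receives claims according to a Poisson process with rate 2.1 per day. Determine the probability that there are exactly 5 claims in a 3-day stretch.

0.1519

Over the interval, μ = 2.1 × 3 = 6.3 (a 3-day stretch = 3 days).
P(N = 5) = e^(−μ) μ^5/5! = e^(−6.3) · 6.3^5/120 ≈ 0.1519.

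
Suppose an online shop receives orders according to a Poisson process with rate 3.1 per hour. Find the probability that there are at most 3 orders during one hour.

With mean μ = 3.1 per hour,
P(N ≤ 3) = Σ_{j=0}^{3} e^(−μ) μ^j/j! ≈ 0.6248.

0.6248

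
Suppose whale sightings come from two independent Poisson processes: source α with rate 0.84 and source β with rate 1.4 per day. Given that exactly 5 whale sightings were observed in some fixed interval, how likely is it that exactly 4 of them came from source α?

0.0618

Given the total, each event is independently from source α with probability p = λ_α/(λ_α+λ_β) = 0.84/2.24 = 0.3750.
So K ~ Binomial(5, 0.84/2.24): P(K = 4) = C(5,4) · (0.84/2.24)^4 · (1.4/2.24)^1 ≈ 0.0618.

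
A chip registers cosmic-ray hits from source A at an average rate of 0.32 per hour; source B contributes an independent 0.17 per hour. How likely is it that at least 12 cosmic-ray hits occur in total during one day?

Independent Poisson processes superpose: combined rate λ = 0.32 + 0.17 = 0.49 per hour.
Over the interval, μ = 0.49 × 24 = 11.76 (a day = 24 hours).
P(N ≥ 12) = 1 − P(N ≤ 11) ≈ 0.5107.

0.5107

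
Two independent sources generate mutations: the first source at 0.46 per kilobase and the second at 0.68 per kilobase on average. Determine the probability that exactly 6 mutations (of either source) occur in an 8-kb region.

0.0875

Independent Poisson processes superpose: combined rate λ = 0.46 + 0.68 = 1.14 per kilobase.
Over the interval, μ = 1.14 × 8 = 9.12 (an 8-kb region = 8 kilobases).
P(N = 6) = e^(−9.12) · 9.12^6/6! ≈ 0.0875.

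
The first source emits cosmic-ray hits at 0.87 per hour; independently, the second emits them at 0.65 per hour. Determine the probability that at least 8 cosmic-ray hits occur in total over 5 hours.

0.4900

Independent Poisson processes superpose: combined rate λ = 0.87 + 0.65 = 1.52 per hour.
Over the interval, μ = 1.52 × 5 = 7.6 (5 hours).
P(N ≥ 8) = 1 − P(N ≤ 7) ≈ 0.4900.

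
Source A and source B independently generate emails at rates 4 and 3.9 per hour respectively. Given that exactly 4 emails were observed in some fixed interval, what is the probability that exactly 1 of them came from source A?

Given the total, each event is independently from source A with probability p = λ_A/(λ_A+λ_B) = 4/7.9 ≈ 0.5063.
So K ~ Binomial(4, 4/7.9): P(K = 1) = C(4,1) · (4/7.9)^1 · (3.9/7.9)^3 ≈ 0.2437.

0.2437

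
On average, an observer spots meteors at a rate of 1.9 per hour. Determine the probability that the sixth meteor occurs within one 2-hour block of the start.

Over the interval, μ = 1.9 × 2 = 3.8 (a 2-hour block = 2 hours).
The sixth arrival falls in the interval iff at least 6 events occur there: P(S_6 ≤ t) = P(N ≥ 6) = 1 − P(N ≤ 5) ≈ 0.1844.

0.1844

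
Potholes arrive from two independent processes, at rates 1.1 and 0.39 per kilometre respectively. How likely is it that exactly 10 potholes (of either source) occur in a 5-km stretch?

Independent Poisson processes superpose: combined rate λ = 1.1 + 0.39 = 1.49 per kilometre.
Over the interval, μ = 1.49 × 5 = 7.45 (a 5-km stretch = 5 kilometres).
P(N = 10) = e^(−7.45) · 7.45^10/10! ≈ 0.0844.

0.0844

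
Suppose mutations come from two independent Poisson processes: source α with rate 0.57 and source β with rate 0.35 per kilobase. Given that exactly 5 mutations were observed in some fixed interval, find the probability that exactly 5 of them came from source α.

0.0913

Given the total, each event is independently from source α with probability p = λ_α/(λ_α+λ_β) = 0.57/0.92 ≈ 0.6196.
So K ~ Binomial(5, 0.57/0.92): P(K = 5) = C(5,5) · (0.57/0.92)^5 · (0.35/0.92)^0 ≈ 0.0913.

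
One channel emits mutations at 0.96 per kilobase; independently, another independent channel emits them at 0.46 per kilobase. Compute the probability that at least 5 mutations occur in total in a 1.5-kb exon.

Independent Poisson processes superpose: combined rate λ = 0.96 + 0.46 = 1.42 per kilobase.
Over the interval, μ = 1.42 × 1.5 = 2.13 (a 1.5-kb exon = 1.5 kilobases).
P(N ≥ 5) = 1 − P(N ≤ 4) ≈ 0.0651.

0.0651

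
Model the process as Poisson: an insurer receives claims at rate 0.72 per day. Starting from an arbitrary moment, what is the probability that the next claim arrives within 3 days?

Inter-arrival times are exponential with rate λ = 0.72 per day.
P(T ≤ 3) = 1 − e^(−λt) = 1 − e^(−0.72 × 3) = 1 − e^(−2.16) ≈ 0.8847.

0.8847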